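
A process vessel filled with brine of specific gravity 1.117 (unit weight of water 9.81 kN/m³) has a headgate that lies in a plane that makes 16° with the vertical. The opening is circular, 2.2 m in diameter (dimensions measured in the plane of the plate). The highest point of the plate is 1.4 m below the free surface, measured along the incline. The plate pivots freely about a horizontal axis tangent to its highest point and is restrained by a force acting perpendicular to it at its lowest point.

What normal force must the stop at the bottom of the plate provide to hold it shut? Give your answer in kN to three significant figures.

P ≈ 55.6 kN

γ = 1.117 × 9.81 = 10.95777 kN/m³.
The plate makes 16° with the vertical, i.e. θ = 90° − 16° = 74° to the horizontal. Measuring y along the incline from the free-surface line, vertical depth h = y·sinθ with sinθ = 0.961262.
The centroid is at the centre, 1.1 m below the top of the plate, so y_c = 1.4 + 1.1 = 2.5 m and h_c = 2.5 × 0.961262 = 2.40315 m.
A = π(1.1)² = 3.80133 m².
Resultant F = γ·h_c·A = 10.95777 × 2.40315 × 3.80133 = 100.101 kN.
I_c = πr⁴/4 = π × 1.1⁴/4 = 1.1499 m⁴.
Centre of pressure: y_p = y_c + I_c/(y_c·A) = 2.5 + 1.1499/(2.5 × 3.80133) = 2.5 + 0.121 = 2.621 m along the plane.
The resultant acts 1.1 + 0.121 = 1.221 m (along the plate) below the hinge at the top edge, so the moment about the hinge is M = F × 1.221 = 100.101 × 1.221 = 122.223 kN·m.
A normal force at the bottom, 2.2 m from the hinge, must supply this moment: P = 122.223/2.2 = 55.5559 kN.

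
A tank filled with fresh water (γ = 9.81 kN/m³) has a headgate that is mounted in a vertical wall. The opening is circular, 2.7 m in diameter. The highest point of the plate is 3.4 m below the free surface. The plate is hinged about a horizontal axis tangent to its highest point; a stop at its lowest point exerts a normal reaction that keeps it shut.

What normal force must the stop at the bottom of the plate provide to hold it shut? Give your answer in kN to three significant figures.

γ = 9.81 kN/m³.
The centroid is at the centre, 1.35 m below the top of the plate, so the centroid depth is h_c = 3.4 + 1.35 = 4.75 m.
A = π(1.35)² = 5.72555 m².
Resultant F = γ·h_c·A = 9.81 × 4.75 × 5.72555 = 266.796 kN.
I_c = πr⁴/4 = π × 1.35⁴/4 = 2.6087 m⁴.
Centre of pressure: y_p = y_c + I_c/(y_c·A) = 4.75 + 2.6087/(4.75 × 5.72555) = 4.75 + 0.0959209 = 4.84592 m along the plane.
The resultant acts 1.35 + 0.0959209 = 1.44592 m (along the plate) below the hinge at the top edge, so the moment about the hinge is M = F × 1.44592 = 266.796 × 1.44592 = 385.766 kN·m.
A normal force at the bottom, 2.7 m from the hinge, must supply this moment: P = 385.766/2.7 = 142.876 kN.

P ≈ 143 kN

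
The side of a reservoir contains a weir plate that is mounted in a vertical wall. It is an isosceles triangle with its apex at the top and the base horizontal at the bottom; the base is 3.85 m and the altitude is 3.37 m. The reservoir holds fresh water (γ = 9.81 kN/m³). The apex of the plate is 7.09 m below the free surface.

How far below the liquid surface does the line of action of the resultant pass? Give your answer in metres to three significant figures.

h_p = 9.40 m

γ = 9.81 kN/m³.
With the apex up, the centroid sits 2h/3 = 2 × 3.37/3 = 2.24667 m below the apex, so the centroid depth is h_c = 7.09 + 2.24667 = 9.33667 m.
A = ½ × 3.85 × 3.37 = 6.48725 m².
Resultant F = γ·h_c·A = 9.81 × 9.33667 × 6.48725 = 594.185 kN.
I_c = b·h³/36 = 3.85 × 3.37³/36 = 4.09306 m⁴.
Centre of pressure: y_p = y_c + I_c/(y_c·A) = 9.33667 + 4.09306/(9.33667 × 6.48725) = 9.33667 + 0.0675765 = 9.40425 m along the plane.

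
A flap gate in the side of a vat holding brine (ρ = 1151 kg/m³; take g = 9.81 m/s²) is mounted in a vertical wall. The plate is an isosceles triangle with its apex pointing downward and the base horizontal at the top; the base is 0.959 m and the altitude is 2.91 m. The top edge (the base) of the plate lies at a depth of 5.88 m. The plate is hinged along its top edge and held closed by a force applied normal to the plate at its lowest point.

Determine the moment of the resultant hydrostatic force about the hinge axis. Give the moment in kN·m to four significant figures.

γ = ρg = 1151 × 9.81 / 1000 = 11.29131 kN/m³.
With the apex down, the centroid sits h/3 = 2.91/3 = 0.97 m below the base (the top edge), so the centroid depth is h_c = 5.88 + 0.97 = 6.85 m.
A = ½ × 0.959 × 2.91 = 1.39535 m².
Resultant F = γ·h_c·A = 11.29131 × 6.85 × 1.39535 = 107.924 kN.
I_c = b·h³/36 = 0.959 × 2.91³/36 = 0.65644 m⁴.
Centre of pressure: y_p = y_c + I_c/(y_c·A) = 6.85 + 0.65644/(6.85 × 1.39535) = 6.85 + 0.0686786 = 6.91868 m along the plane.
The resultant acts 0.97 + 0.0686786 = 1.03868 m (along the plate) below the hinge at the top edge, so the moment about the hinge is M = F × 1.03868 = 107.924 × 1.03868 = 112.099 kN·m.

M ≈ 112.1 kN·m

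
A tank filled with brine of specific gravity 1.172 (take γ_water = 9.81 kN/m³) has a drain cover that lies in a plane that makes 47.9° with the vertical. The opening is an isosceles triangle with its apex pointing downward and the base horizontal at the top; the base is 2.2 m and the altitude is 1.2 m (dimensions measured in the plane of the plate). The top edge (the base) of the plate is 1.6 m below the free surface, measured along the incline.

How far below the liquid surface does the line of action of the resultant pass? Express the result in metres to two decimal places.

h_p = 1.37 m

γ = 1.172 × 9.81 = 11.49732 kN/m³.
The plate makes 47.9° with the vertical, i.e. θ = 90° − 47.9° = 42.1° to the horizontal. Measuring y along the incline from the free-surface line, vertical depth h = y·sinθ with sinθ = 0.670427.
With the apex down, the centroid sits h/3 = 1.2/3 = 0.4 m below the base (the top edge), so y_c = 1.6 + 0.4 = 2 m and h_c = 2 × 0.670427 = 1.34085 m.
A = ½ × 2.2 × 1.2 = 1.32 m².
Resultant F = γ·h_c·A = 11.49732 × 1.34085 × 1.32 = 20.3494 kN.
I_c = b·h³/36 = 2.2 × 1.2³/36 = 0.1056 m⁴.
Centre of pressure: y_p = y_c + I_c/(y_c·A) = 2 + 0.1056/(2 × 1.32) = 2 + 0.04 = 2.04 m along the plane.
Vertically, h_p = y_p·sinθ = 2.04 × 0.670427 = 1.36767 m.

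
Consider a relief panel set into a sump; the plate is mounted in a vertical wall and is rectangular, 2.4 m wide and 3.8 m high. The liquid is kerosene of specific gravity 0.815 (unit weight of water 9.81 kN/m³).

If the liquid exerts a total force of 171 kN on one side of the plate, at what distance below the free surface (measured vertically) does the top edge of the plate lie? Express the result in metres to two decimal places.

d_top ≈ 0.45 m

γ = 0.815 × 9.81 = 7.99515 kN/m³.
A = 2.4 × 3.8 = 9.12 m².
From F = γ·h_c·A, the centroid depth is h_c = 171/(7.99515 × 9.12) = 2.34517 m.
The centroid lies 3.8/2 = 1.9 m below the top edge, so the top edge sits at h_top = 2.34517 − 1.9 = 0.44517 m below the surface.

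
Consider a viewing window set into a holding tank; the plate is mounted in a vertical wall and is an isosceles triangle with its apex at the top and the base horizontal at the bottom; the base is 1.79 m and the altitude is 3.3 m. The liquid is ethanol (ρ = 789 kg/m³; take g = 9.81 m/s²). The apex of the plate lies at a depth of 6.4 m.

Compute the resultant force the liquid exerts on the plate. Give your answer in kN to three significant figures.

γ = ρg = 789 × 9.81 / 1000 = 7.74009 kN/m³.
With the apex up, the centroid sits 2h/3 = 2 × 3.3/3 = 2.2 m below the apex, so the centroid depth is h_c = 6.4 + 2.2 = 8.6 m.
A = ½ × 1.79 × 3.3 = 2.9535 m².
Resultant F = γ·h_c·A = 7.74009 × 8.6 × 2.9535 = 196.599 kN.

F ≈ 197 kN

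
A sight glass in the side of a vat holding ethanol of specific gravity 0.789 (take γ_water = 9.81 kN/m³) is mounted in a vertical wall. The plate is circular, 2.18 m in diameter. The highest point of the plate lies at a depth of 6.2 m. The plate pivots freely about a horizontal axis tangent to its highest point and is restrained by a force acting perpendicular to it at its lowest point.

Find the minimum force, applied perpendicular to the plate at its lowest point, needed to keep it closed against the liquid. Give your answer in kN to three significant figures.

P ≈ 109 kN

γ = 0.789 × 9.81 = 7.74009 kN/m³.
The centroid is at the centre, 1.09 m below the top of the plate, so the centroid depth is h_c = 6.2 + 1.09 = 7.29 m.
A = π(1.09)² = 3.73253 m².
Resultant F = γ·h_c·A = 7.74009 × 7.29 × 3.73253 = 210.609 kN.
I_c = πr⁴/4 = π × 1.09⁴/4 = 1.10865 m⁴.
Centre of pressure: y_p = y_c + I_c/(y_c·A) = 7.29 + 1.10865/(7.29 × 3.73253) = 7.29 + 0.040744 = 7.33074 m along the plane.
The resultant acts 1.09 + 0.040744 = 1.13074 m (along the plate) below the hinge at the top edge, so the moment about the hinge is M = F × 1.13074 = 210.609 × 1.13074 = 238.144 kN·m.
A normal force at the bottom, 2.18 m from the hinge, must supply this moment: P = 238.144/2.18 = 109.24 kN.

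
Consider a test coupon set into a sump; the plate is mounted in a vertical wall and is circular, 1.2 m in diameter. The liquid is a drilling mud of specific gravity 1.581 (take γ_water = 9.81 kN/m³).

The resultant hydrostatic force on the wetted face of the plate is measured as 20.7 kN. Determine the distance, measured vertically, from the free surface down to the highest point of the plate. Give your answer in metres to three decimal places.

γ = 1.581 × 9.81 = 15.50961 kN/m³.
A = π(0.6)² = 1.13097 m².
From F = γ·h_c·A, the centroid depth is h_c = 20.7/(15.50961 × 1.13097) = 1.1801 m.
The centroid is at the centre, 0.6 m below the top of the plate, so the highest point sits at h_top = 1.1801 − 0.6 = 0.5801 m below the surface.

d_top ≈ 0.580 m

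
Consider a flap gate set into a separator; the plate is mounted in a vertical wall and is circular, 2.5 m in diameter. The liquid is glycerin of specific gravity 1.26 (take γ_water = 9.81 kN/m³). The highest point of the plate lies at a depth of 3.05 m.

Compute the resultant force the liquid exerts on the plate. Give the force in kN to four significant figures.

γ = 1.26 × 9.81 = 12.3606 kN/m³.
The centroid is at the centre, 1.25 m below the top of the plate, so the centroid depth is h_c = 3.05 + 1.25 = 4.3 m.
A = π(1.25)² = 4.90874 m².
Resultant F = γ·h_c·A = 12.3606 × 4.3 × 4.90874 = 260.902 kN.

F ≈ 260.9 kN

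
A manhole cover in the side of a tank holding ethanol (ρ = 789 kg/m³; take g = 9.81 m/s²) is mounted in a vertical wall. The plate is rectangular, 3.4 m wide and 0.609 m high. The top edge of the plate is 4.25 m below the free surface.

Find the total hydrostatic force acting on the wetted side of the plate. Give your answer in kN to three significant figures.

F ≈ 73.0 kN

γ = ρg = 789 × 9.81 / 1000 = 7.74009 kN/m³.
The centroid lies 0.609/2 = 0.3045 m below the top edge, so the centroid depth is h_c = 4.25 + 0.3045 = 4.5545 m.
A = 3.4 × 0.609 = 2.0706 m².
Resultant F = γ·h_c·A = 7.74009 × 4.5545 × 2.0706 = 72.9933 kN.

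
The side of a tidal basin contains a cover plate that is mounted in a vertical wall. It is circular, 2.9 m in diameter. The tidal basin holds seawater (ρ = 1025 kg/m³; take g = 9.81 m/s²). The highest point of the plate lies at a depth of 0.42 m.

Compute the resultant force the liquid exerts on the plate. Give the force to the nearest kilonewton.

γ = ρg = 1025 × 9.81 / 1000 = 10.05525 kN/m³.
The centroid is at the centre, 1.45 m below the top of the plate, so the centroid depth is h_c = 0.42 + 1.45 = 1.87 m.
A = π(1.45)² = 6.6052 m².
Resultant F = γ·h_c·A = 10.05525 × 1.87 × 6.6052 = 124.2 kN.

F ≈ 124 kN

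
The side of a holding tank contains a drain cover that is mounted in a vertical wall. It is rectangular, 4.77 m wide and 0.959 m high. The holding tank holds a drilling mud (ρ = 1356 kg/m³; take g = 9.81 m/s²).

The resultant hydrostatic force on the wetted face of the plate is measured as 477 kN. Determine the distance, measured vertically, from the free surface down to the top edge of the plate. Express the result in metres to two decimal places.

γ = ρg = 1356 × 9.81 / 1000 = 13.30236 kN/m³.
A = 4.77 × 0.959 = 4.57443 m².
From F = γ·h_c·A, the centroid depth is h_c = 477/(13.30236 × 4.57443) = 7.83886 m.
The centroid lies 0.959/2 = 0.4795 m below the top edge, so the top edge sits at h_top = 7.83886 − 0.4795 = 7.35936 m below the surface.

d_top ≈ 7.36 m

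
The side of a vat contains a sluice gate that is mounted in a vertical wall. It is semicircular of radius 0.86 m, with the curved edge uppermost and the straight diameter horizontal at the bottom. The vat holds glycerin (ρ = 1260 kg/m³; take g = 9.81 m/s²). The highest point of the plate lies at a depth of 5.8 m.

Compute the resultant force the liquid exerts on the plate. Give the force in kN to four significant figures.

F ≈ 90.40 kN

γ = ρg = 1260 × 9.81 / 1000 = 12.3606 kN/m³.
The centroid lies 4r/(3π) = 0.364995 m above the diameter, so r − 4r/(3π) = 0.86 − 0.364995 = 0.495005 m below the topmost point, so the centroid depth is h_c = 5.8 + 0.495005 = 6.295 m.
A = πr²/2 = π × 0.86²/2 = 1.16176 m².
Resultant F = γ·h_c·A = 12.3606 × 6.295 × 1.16176 = 90.3965 kN.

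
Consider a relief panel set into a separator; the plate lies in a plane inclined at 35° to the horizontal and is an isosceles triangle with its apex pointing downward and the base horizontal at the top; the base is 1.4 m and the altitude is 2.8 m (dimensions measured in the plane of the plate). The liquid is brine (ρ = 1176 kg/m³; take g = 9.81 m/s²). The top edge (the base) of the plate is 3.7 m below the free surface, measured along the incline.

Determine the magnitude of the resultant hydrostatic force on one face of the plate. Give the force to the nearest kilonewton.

F ≈ 60 kN

γ = ρg = 1176 × 9.81 / 1000 = 11.53656 kN/m³.
Let θ = 35° be the plate's angle to the horizontal; measure y along the incline from where the plane meets the free surface. Vertical depth h = y·sinθ with sinθ = 0.573576.
With the apex down, the centroid sits h/3 = 2.8/3 = 0.933333 m below the base (the top edge), so y_c = 3.7 + 0.933333 = 4.63333 m and h_c = 4.63333 × 0.573576 = 2.65757 m.
A = ½ × 1.4 × 2.8 = 1.96 m².
Resultant F = γ·h_c·A = 11.53656 × 2.65757 × 1.96 = 60.0921 kN.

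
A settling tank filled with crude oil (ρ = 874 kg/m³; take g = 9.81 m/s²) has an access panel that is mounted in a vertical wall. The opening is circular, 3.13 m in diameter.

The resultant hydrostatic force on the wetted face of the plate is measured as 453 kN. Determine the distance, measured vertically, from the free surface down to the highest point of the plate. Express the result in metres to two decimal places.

d_top ≈ 5.30 m

γ = ρg = 874 × 9.81 / 1000 = 8.57394 kN/m³.
A = π(1.565)² = 7.69447 m².
From F = γ·h_c·A, the centroid depth is h_c = 453/(8.57394 × 7.69447) = 6.86656 m.
The centroid is at the centre, 1.565 m below the top of the plate, so the highest point sits at h_top = 6.86656 − 1.565 = 5.30156 m below the surface.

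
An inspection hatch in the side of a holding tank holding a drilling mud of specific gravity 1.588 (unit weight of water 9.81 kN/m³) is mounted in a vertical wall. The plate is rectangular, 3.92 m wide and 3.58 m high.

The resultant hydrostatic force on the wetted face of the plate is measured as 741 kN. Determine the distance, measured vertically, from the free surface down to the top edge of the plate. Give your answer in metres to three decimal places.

d_top ≈ 1.599 m

γ = 1.588 × 9.81 = 15.57828 kN/m³.
A = 3.92 × 3.58 = 14.0336 m².
From F = γ·h_c·A, the centroid depth is h_c = 741/(15.57828 × 14.0336) = 3.38945 m.
The centroid lies 3.58/2 = 1.79 m below the top edge, so the top edge sits at h_top = 3.38945 − 1.79 = 1.59945 m below the surface.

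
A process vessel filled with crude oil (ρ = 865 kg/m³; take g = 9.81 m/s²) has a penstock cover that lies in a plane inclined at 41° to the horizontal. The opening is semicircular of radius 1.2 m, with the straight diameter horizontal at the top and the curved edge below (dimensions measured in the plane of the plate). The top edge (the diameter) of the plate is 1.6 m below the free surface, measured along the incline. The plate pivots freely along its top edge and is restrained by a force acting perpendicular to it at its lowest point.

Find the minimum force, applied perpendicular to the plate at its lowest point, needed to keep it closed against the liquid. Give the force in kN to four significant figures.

γ = ρg = 865 × 9.81 / 1000 = 8.48565 kN/m³.
Let θ = 41° be the plate's angle to the horizontal; measure y along the incline from where the plane meets the free surface. Vertical depth h = y·sinθ with sinθ = 0.656059.
The centroid of a semicircle lies 4r/(3π) = 0.509296 m from the diameter, here below the top edge, so y_c = 1.6 + 0.509296 = 2.1093 m and h_c = 2.1093 × 0.656059 = 1.38383 m.
A = πr²/2 = π × 1.2²/2 = 2.26195 m².
Resultant F = γ·h_c·A = 8.48565 × 1.38383 × 2.26195 = 26.5614 kN.
I_c = (π/8 − 8/(9π))·r⁴ = 0.109757 × 1.2⁴ = 0.227592 m⁴.
Centre of pressure: y_p = y_c + I_c/(y_c·A) = 2.1093 + 0.227592/(2.1093 × 2.26195) = 2.1093 + 0.0477019 = 2.157 m along the plane.
The resultant acts 0.509296 + 0.0477019 = 0.556998 m (along the plate) below the hinge at the top edge, so the moment about the hinge is M = F × 0.556998 = 26.5614 × 0.556998 = 14.7946 kN·m.
A normal force at the bottom, 1.2 m from the hinge, must supply this moment: P = 14.7946/1.2 = 12.3288 kN.

P ≈ 12.33 kN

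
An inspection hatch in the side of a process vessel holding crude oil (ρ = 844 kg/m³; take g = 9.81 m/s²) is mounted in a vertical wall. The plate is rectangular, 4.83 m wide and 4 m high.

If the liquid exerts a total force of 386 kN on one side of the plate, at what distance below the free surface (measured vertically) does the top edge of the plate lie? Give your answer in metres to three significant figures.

γ = ρg = 844 × 9.81 / 1000 = 8.27964 kN/m³.
A = 4.83 × 4 = 19.32 m².
From F = γ·h_c·A, the centroid depth is h_c = 386/(8.27964 × 19.32) = 2.41306 m.
The centroid lies 4/2 = 2 m below the top edge, so the top edge sits at h_top = 2.41306 − 2 = 0.41306 m below the surface.

d_top ≈ 0.413 m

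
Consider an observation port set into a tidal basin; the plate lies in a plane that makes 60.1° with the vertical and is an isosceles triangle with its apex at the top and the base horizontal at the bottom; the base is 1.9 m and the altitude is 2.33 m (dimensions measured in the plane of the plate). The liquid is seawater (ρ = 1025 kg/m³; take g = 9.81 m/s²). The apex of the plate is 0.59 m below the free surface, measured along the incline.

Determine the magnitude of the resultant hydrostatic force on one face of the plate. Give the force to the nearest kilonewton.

F ≈ 24 kN

γ = ρg = 1025 × 9.81 / 1000 = 10.05525 kN/m³.
The plate makes 60.1° with the vertical, i.e. θ = 90° − 60.1° = 29.9° to the horizontal. Measuring y along the incline from the free-surface line, vertical depth h = y·sinθ with sinθ = 0.498488.
With the apex up, the centroid sits 2h/3 = 2 × 2.33/3 = 1.55333 m below the apex, so y_c = 0.59 + 1.55333 = 2.14333 m and h_c = 2.14333 × 0.498488 = 1.06842 m.
A = ½ × 1.9 × 2.33 = 2.2135 m².
Resultant F = γ·h_c·A = 10.05525 × 1.06842 × 2.2135 = 23.7801 kN.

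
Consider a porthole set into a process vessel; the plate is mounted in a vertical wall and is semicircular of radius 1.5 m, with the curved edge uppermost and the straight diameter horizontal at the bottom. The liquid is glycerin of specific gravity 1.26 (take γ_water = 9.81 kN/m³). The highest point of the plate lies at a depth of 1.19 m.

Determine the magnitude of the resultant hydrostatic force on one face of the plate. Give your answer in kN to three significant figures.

γ = 1.26 × 9.81 = 12.3606 kN/m³.
The centroid lies 4r/(3π) = 0.63662 m above the diameter, so r − 4r/(3π) = 1.5 − 0.63662 = 0.86338 m below the topmost point, so the centroid depth is h_c = 1.19 + 0.86338 = 2.05338 m.
A = πr²/2 = π × 1.5²/2 = 3.53429 m².
Resultant F = γ·h_c·A = 12.3606 × 2.05338 × 3.53429 = 89.7038 kN.

F ≈ 89.7 kN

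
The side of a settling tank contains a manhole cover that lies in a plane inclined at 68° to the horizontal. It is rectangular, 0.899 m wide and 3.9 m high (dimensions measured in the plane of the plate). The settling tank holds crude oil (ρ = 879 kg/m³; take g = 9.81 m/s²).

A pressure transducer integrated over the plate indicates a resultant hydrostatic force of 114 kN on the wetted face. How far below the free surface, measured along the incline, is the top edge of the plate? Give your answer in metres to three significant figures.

γ = ρg = 879 × 9.81 / 1000 = 8.62299 kN/m³.
A = 0.899 × 3.9 = 3.5061 m².
From F = γ·h_c·A, the centroid depth is h_c = 114/(8.62299 × 3.5061) = 3.77071 m.
Let θ = 68° be the plate's angle to the horizontal; measure y along the incline from where the plane meets the free surface. Vertical depth h = y·sinθ with sinθ = 0.927184.
Along the incline, y_c = h_c/sinθ = 3.77071/0.927184 = 4.06684 m.
The centroid lies 3.9/2 = 1.95 m below the top edge, so the top edge sits at y_top = 4.06684 − 1.95 = 2.11684 m along the incline.

y_top ≈ 2.12 m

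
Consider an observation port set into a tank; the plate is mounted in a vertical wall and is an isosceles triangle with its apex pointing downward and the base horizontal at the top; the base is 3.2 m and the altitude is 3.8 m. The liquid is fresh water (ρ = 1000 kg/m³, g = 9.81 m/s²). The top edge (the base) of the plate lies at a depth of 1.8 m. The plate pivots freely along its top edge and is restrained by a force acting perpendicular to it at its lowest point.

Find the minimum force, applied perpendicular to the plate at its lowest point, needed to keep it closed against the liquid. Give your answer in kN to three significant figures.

P ≈ 73.6 kN

γ = ρg = 1000 × 9.81 = 9810 N/m³ = 9.81 kN/m³.
With the apex down, the centroid sits h/3 = 3.8/3 = 1.26667 m below the base (the top edge), so the centroid depth is h_c = 1.8 + 1.26667 = 3.06667 m.
A = ½ × 3.2 × 3.8 = 6.08 m².
Resultant F = γ·h_c·A = 9.81 × 3.06667 × 6.08 = 182.911 kN.
I_c = b·h³/36 = 3.2 × 3.8³/36 = 4.87751 m⁴.
Centre of pressure: y_p = y_c + I_c/(y_c·A) = 3.06667 + 4.87751/(3.06667 × 6.08) = 3.06667 + 0.261594 = 3.32826 m along the plane.
The resultant acts 1.26667 + 0.261594 = 1.52826 m (along the plate) below the hinge at the top edge, so the moment about the hinge is M = F × 1.52826 = 182.911 × 1.52826 = 279.536 kN·m.
A normal force at the bottom, 3.8 m from the hinge, must supply this moment: P = 279.536/3.8 = 73.5621 kN.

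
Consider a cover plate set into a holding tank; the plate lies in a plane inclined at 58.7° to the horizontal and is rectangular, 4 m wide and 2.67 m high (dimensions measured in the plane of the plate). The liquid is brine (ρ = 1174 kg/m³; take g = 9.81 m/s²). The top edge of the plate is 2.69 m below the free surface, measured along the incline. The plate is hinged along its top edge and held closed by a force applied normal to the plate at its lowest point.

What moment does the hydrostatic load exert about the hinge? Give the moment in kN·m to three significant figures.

M ≈ 627 kN·m

γ = ρg = 1174 × 9.81 / 1000 = 11.51694 kN/m³.
Let θ = 58.7° be the plate's angle to the horizontal; measure y along the incline from where the plane meets the free surface. Vertical depth h = y·sinθ with sinθ = 0.854459.
The centroid lies 2.67/2 = 1.335 m below the top edge, so y_c = 2.69 + 1.335 = 4.025 m and h_c = 4.025 × 0.854459 = 3.4392 m.
A = 4 × 2.67 = 10.68 m².
Resultant F = γ·h_c·A = 11.51694 × 3.4392 × 10.68 = 423.025 kN.
I_c = b·h³/12 = 4 × 2.67³/12 = 6.34472 m⁴.
Centre of pressure: y_p = y_c + I_c/(y_c·A) = 4.025 + 6.34472/(4.025 × 10.68) = 4.025 + 0.147596 = 4.1726 m along the plane.
The resultant acts 1.335 + 0.147596 = 1.4826 m (along the plate) below the hinge at the top edge, so the moment about the hinge is M = F × 1.4826 = 423.025 × 1.4826 = 627.177 kN·m.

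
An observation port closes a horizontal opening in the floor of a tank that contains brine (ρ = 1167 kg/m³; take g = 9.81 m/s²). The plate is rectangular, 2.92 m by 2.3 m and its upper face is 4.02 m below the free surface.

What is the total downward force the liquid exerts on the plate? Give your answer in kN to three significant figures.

γ = ρg = 1167 × 9.81 / 1000 = 11.44827 kN/m³.
The plate is horizontal, so pressure is uniform at p = γ·h = 11.44827 × 4.02 = 46.022 kN/m².
A = 2.92 × 2.3 = 6.716 m².
F = p·A = 46.022 × 6.716 = 309.084 kN.

F ≈ 309 kN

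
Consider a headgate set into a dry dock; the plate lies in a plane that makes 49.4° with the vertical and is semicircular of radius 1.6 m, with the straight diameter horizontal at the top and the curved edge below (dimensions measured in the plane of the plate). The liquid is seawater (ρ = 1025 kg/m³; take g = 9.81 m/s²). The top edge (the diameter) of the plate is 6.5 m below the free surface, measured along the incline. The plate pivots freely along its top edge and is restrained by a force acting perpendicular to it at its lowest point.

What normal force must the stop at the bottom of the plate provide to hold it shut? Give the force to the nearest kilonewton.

γ = ρg = 1025 × 9.81 / 1000 = 10.05525 kN/m³.
The plate makes 49.4° with the vertical, i.e. θ = 90° − 49.4° = 40.6° to the horizontal. Measuring y along the incline from the free-surface line, vertical depth h = y·sinθ with sinθ = 0.650774.
The centroid of a semicircle lies 4r/(3π) = 0.679061 m from the diameter, here below the top edge, so y_c = 6.5 + 0.679061 = 7.17906 m and h_c = 7.17906 × 0.650774 = 4.67195 m.
A = πr²/2 = π × 1.6²/2 = 4.02124 m².
Resultant F = γ·h_c·A = 10.05525 × 4.67195 × 4.02124 = 188.908 kN.
I_c = (π/8 − 8/(9π))·r⁴ = 0.109757 × 1.6⁴ = 0.719303 m⁴.
Centre of pressure: y_p = y_c + I_c/(y_c·A) = 7.17906 + 0.719303/(7.17906 × 4.02124) = 7.17906 + 0.0249163 = 7.20398 m along the plane.
The resultant acts 0.679061 + 0.0249163 = 0.703977 m (along the plate) below the hinge at the top edge, so the moment about the hinge is M = F × 0.703977 = 188.908 × 0.703977 = 132.987 kN·m.
A normal force at the bottom, 1.6 m from the hinge, must supply this moment: P = 132.987/1.6 = 83.1169 kN.

P ≈ 83 kN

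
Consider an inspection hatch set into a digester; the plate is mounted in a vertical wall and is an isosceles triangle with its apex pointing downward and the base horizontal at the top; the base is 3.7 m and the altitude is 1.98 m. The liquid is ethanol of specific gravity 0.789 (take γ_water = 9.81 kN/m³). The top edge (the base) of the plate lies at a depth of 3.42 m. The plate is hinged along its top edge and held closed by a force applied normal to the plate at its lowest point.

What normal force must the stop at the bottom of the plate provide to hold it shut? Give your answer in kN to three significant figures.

γ = 0.789 × 9.81 = 7.74009 kN/m³.
With the apex down, the centroid sits h/3 = 1.98/3 = 0.66 m below the base (the top edge), so the centroid depth is h_c = 3.42 + 0.66 = 4.08 m.
A = ½ × 3.7 × 1.98 = 3.663 m².
Resultant F = γ·h_c·A = 7.74009 × 4.08 × 3.663 = 115.676 kN.
I_c = b·h³/36 = 3.7 × 1.98³/36 = 0.797801 m⁴.
Centre of pressure: y_p = y_c + I_c/(y_c·A) = 4.08 + 0.797801/(4.08 × 3.663) = 4.08 + 0.0533823 = 4.13338 m along the plane.
The resultant acts 0.66 + 0.0533823 = 0.713382 m (along the plate) below the hinge at the top edge, so the moment about the hinge is M = F × 0.713382 = 115.676 × 0.713382 = 82.5212 kN·m.
A normal force at the bottom, 1.98 m from the hinge, must supply this moment: P = 82.5212/1.98 = 41.6774 kN.

P ≈ 41.7 kN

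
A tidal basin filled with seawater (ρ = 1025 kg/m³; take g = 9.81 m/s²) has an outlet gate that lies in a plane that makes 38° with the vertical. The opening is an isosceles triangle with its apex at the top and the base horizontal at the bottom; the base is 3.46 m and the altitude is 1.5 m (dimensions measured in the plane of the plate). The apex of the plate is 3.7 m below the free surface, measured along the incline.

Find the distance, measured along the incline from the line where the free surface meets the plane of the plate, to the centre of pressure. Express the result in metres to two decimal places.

γ = ρg = 1025 × 9.81 / 1000 = 10.05525 kN/m³.
The plate makes 38° with the vertical, i.e. θ = 90° − 38° = 52° to the horizontal. Measuring y along the incline from the free-surface line, vertical depth h = y·sinθ with sinθ = 0.788011.
With the apex up, the centroid sits 2h/3 = 2 × 1.5/3 = 1 m below the apex, so y_c = 3.7 + 1 = 4.7 m and h_c = 4.7 × 0.788011 = 3.70365 m.
A = ½ × 3.46 × 1.5 = 2.595 m².
Resultant F = γ·h_c·A = 10.05525 × 3.70365 × 2.595 = 96.6407 kN.
I_c = b·h³/36 = 3.46 × 1.5³/36 = 0.324375 m⁴.
Centre of pressure: y_p = y_c + I_c/(y_c·A) = 4.7 + 0.324375/(4.7 × 2.595) = 4.7 + 0.0265957 = 4.7266 m along the plane.

y_p = 4.73 m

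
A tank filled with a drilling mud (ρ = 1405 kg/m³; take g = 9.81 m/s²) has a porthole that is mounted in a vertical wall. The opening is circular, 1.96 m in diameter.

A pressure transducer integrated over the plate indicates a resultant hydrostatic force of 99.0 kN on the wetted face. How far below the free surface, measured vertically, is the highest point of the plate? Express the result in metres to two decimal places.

γ = ρg = 1405 × 9.81 / 1000 = 13.78305 kN/m³.
A = π(0.98)² = 3.01719 m².
From F = γ·h_c·A, the centroid depth is h_c = 99.0/(13.78305 × 3.01719) = 2.3806 m.
The centroid is at the centre, 0.98 m below the top of the plate, so the highest point sits at h_top = 2.3806 − 0.98 = 1.4006 m below the surface.

d_top ≈ 1.40 m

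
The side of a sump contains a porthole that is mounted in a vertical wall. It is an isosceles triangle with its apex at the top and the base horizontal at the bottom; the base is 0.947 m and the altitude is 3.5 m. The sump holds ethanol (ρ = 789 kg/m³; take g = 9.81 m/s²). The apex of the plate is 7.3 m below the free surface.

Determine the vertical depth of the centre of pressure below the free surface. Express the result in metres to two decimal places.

h_p = 9.70 m

γ = ρg = 789 × 9.81 / 1000 = 7.74009 kN/m³.
With the apex up, the centroid sits 2h/3 = 2 × 3.5/3 = 2.33333 m below the apex, so the centroid depth is h_c = 7.3 + 2.33333 = 9.63333 m.
A = ½ × 0.947 × 3.5 = 1.65725 m².
Resultant F = γ·h_c·A = 7.74009 × 9.63333 × 1.65725 = 123.569 kN.
I_c = b·h³/36 = 0.947 × 3.5³/36 = 1.12785 m⁴.
Centre of pressure: y_p = y_c + I_c/(y_c·A) = 9.63333 + 1.12785/(9.63333 × 1.65725) = 9.63333 + 0.0706459 = 9.70398 m along the plane.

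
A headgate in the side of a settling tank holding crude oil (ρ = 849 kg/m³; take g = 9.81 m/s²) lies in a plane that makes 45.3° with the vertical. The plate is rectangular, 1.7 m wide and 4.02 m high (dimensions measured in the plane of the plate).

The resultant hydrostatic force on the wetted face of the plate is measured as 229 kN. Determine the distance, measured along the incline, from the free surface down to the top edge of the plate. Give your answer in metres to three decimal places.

y_top ≈ 3.710 m

γ = ρg = 849 × 9.81 / 1000 = 8.32869 kN/m³.
A = 1.7 × 4.02 = 6.834 m².
From F = γ·h_c·A, the centroid depth is h_c = 229/(8.32869 × 6.834) = 4.02331 m.
The plate makes 45.3° with the vertical, i.e. θ = 90° − 45.3° = 44.7° to the horizontal. Measuring y along the incline from the free-surface line, vertical depth h = y·sinθ with sinθ = 0.703395.
Along the incline, y_c = h_c/sinθ = 4.02331/0.703395 = 5.71984 m.
The centroid lies 4.02/2 = 2.01 m below the top edge, so the top edge sits at y_top = 5.71984 − 2.01 = 3.70984 m along the incline.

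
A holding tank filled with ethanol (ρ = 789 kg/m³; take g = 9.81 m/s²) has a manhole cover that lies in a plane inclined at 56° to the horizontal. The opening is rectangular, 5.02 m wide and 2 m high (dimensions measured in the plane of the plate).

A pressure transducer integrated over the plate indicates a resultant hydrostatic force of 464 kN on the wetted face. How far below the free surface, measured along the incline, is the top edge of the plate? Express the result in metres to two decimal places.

γ = ρg = 789 × 9.81 / 1000 = 7.74009 kN/m³.
A = 5.02 × 2 = 10.04 m².
From F = γ·h_c·A, the centroid depth is h_c = 464/(7.74009 × 10.04) = 5.97088 m.
Let θ = 56° be the plate's angle to the horizontal; measure y along the incline from where the plane meets the free surface. Vertical depth h = y·sinθ with sinθ = 0.829038.
Along the incline, y_c = h_c/sinθ = 5.97088/0.829038 = 7.20218 m.
The centroid lies 2/2 = 1 m below the top edge, so the top edge sits at y_top = 7.20218 − 1 = 6.20218 m along the incline.

y_top ≈ 6.20 m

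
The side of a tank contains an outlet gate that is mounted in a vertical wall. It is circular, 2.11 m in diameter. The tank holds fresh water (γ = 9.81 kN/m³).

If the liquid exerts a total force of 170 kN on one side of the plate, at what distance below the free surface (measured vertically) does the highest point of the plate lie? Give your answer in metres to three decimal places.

d_top ≈ 3.901 m

γ = 9.81 kN/m³.
A = π(1.055)² = 3.49667 m².
From F = γ·h_c·A, the centroid depth is h_c = 170/(9.81 × 3.49667) = 4.95593 m.
The centroid is at the centre, 1.055 m below the top of the plate, so the highest point sits at h_top = 4.95593 − 1.055 = 3.90093 m below the surface.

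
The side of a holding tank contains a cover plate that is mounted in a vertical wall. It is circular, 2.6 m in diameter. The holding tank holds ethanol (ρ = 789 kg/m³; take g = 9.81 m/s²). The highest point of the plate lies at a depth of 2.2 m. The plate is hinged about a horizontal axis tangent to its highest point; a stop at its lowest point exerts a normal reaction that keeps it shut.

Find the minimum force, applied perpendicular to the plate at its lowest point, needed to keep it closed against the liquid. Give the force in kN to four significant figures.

P ≈ 78.59 kN

γ = ρg = 789 × 9.81 / 1000 = 7.74009 kN/m³.
The centroid is at the centre, 1.3 m below the top of the plate, so the centroid depth is h_c = 2.2 + 1.3 = 3.5 m.
A = π(1.3)² = 5.30929 m².
Resultant F = γ·h_c·A = 7.74009 × 3.5 × 5.30929 = 143.83 kN.
I_c = πr⁴/4 = π × 1.3⁴/4 = 2.24318 m⁴.
Centre of pressure: y_p = y_c + I_c/(y_c·A) = 3.5 + 2.24318/(3.5 × 5.30929) = 3.5 + 0.120715 = 3.62072 m along the plane.
The resultant acts 1.3 + 0.120715 = 1.42071 m (along the plate) below the hinge at the top edge, so the moment about the hinge is M = F × 1.42071 = 143.83 × 1.42071 = 204.341 kN·m.
A normal force at the bottom, 2.6 m from the hinge, must supply this moment: P = 204.341/2.6 = 78.5927 kN.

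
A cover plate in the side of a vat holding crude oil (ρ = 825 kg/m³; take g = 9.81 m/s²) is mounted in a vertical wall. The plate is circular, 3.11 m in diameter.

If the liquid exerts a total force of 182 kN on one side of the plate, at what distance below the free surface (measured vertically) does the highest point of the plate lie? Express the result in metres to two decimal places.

γ = ρg = 825 × 9.81 / 1000 = 8.09325 kN/m³.
A = π(1.555)² = 7.59645 m².
From F = γ·h_c·A, the centroid depth is h_c = 182/(8.09325 × 7.59645) = 2.96031 m.
The centroid is at the centre, 1.555 m below the top of the plate, so the highest point sits at h_top = 2.96031 − 1.555 = 1.40531 m below the surface.

d_top ≈ 1.41 m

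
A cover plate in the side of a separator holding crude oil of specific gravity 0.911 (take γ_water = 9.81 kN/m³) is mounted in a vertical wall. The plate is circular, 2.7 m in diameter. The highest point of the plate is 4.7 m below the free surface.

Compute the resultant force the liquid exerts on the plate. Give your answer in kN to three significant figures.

F ≈ 310 kN

γ = 0.911 × 9.81 = 8.93691 kN/m³.
The centroid is at the centre, 1.35 m below the top of the plate, so the centroid depth is h_c = 4.7 + 1.35 = 6.05 m.
A = π(1.35)² = 5.72555 m².
Resultant F = γ·h_c·A = 8.93691 × 6.05 × 5.72555 = 309.571 kN.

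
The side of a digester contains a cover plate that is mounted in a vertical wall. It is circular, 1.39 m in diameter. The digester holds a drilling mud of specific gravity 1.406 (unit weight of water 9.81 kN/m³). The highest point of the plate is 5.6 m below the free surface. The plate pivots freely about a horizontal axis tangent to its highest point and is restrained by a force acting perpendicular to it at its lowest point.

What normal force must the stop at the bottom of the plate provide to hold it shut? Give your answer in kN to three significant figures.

P ≈ 67.7 kN

γ = 1.406 × 9.81 = 13.79286 kN/m³.
The centroid is at the centre, 0.695 m below the top of the plate, so the centroid depth is h_c = 5.6 + 0.695 = 6.295 m.
A = π(0.695)² = 1.51747 m².
Resultant F = γ·h_c·A = 13.79286 × 6.295 × 1.51747 = 131.756 kN.
I_c = πr⁴/4 = π × 0.695⁴/4 = 0.183244 m⁴.
Centre of pressure: y_p = y_c + I_c/(y_c·A) = 6.295 + 0.183244/(6.295 × 1.51747) = 6.295 + 0.0191829 = 6.31418 m along the plane.
The resultant acts 0.695 + 0.0191829 = 0.714183 m (along the plate) below the hinge at the top edge, so the moment about the hinge is M = F × 0.714183 = 131.756 × 0.714183 = 94.0979 kN·m.
A normal force at the bottom, 1.39 m from the hinge, must supply this moment: P = 94.0979/1.39 = 67.6963 kN.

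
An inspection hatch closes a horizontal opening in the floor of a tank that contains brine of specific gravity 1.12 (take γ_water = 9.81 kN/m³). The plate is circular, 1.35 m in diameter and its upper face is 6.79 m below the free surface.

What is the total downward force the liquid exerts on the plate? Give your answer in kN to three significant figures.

F ≈ 107 kN

γ = 1.12 × 9.81 = 10.9872 kN/m³.
The plate is horizontal, so pressure is uniform at p = γ·h = 10.9872 × 6.79 = 74.6031 kN/m².
A = π(0.675)² = 1.43139 m².
F = p·A = 74.6031 × 1.43139 = 106.786 kN.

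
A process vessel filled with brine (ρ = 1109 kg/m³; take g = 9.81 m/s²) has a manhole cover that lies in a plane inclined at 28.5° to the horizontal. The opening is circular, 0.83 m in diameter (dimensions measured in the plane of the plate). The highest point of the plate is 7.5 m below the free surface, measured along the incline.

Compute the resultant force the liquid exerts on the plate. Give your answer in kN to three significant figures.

γ = ρg = 1109 × 9.81 / 1000 = 10.87929 kN/m³.
Let θ = 28.5° be the plate's angle to the horizontal; measure y along the incline from where the plane meets the free surface. Vertical depth h = y·sinθ with sinθ = 0.477159.
The centroid is at the centre, 0.415 m below the top of the plate, so y_c = 7.5 + 0.415 = 7.915 m and h_c = 7.915 × 0.477159 = 3.77671 m.
A = π(0.415)² = 0.541061 m².
Resultant F = γ·h_c·A = 10.87929 × 3.77671 × 0.541061 = 22.2311 kN.

F ≈ 22.2 kN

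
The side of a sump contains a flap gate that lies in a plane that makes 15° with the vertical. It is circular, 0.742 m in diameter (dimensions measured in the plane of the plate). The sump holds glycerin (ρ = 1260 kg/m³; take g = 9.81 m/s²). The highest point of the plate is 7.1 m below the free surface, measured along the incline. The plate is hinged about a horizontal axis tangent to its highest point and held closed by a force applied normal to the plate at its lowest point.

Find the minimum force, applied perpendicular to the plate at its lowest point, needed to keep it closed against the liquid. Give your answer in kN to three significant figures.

γ = ρg = 1260 × 9.81 / 1000 = 12.3606 kN/m³.
The plate makes 15° with the vertical, i.e. θ = 90° − 15° = 75° to the horizontal. Measuring y along the incline from the free-surface line, vertical depth h = y·sinθ with sinθ = 0.965926.
The centroid is at the centre, 0.371 m below the top of the plate, so y_c = 7.1 + 0.371 = 7.471 m and h_c = 7.471 × 0.965926 = 7.21643 m.
A = π(0.371)² = 0.432412 m².
Resultant F = γ·h_c·A = 12.3606 × 7.21643 × 0.432412 = 38.5709 kN.
I_c = πr⁴/4 = π × 0.371⁴/4 = 0.0148794 m⁴.
Centre of pressure: y_p = y_c + I_c/(y_c·A) = 7.471 + 0.0148794/(7.471 × 0.432412) = 7.471 + 0.00460584 = 7.47561 m along the plane.
The resultant acts 0.371 + 0.00460584 = 0.375606 m (along the plate) below the hinge at the top edge, so the moment about the hinge is M = F × 0.375606 = 38.5709 × 0.375606 = 14.4875 kN·m.
A normal force at the bottom, 0.742 m from the hinge, must supply this moment: P = 14.4875/0.742 = 19.5249 kN.

P ≈ 19.5 kN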